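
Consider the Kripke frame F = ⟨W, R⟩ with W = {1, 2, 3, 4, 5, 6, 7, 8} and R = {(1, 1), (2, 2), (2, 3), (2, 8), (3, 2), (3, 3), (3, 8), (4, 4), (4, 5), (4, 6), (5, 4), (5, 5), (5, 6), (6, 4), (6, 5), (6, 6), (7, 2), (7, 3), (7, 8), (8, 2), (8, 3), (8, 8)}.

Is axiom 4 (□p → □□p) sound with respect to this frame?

Yes

By correspondence theory, 4 is valid on a frame iff R is transitive.
Transitive: yes — every two-step R-path is closed by a direct edge.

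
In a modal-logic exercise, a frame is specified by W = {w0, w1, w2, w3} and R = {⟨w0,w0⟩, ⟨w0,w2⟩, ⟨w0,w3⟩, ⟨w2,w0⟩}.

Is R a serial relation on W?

No

Serial: no — w1 has no R-successor.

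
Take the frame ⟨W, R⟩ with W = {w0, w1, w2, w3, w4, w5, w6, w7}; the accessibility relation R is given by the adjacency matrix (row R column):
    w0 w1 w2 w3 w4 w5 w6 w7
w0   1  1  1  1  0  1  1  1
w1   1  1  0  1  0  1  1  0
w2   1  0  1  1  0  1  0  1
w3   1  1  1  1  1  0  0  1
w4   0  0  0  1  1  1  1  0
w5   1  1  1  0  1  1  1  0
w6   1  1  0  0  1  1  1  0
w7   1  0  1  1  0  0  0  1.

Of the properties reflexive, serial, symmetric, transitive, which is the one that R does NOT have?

transitive

Reflexive: yes — every world is R-related to itself.
Serial: yes — every world has a successor (e.g. w0 R w0).
Symmetric: yes — every pair in R has its reverse in R.
Transitive: no — w0 R w3 and w3 R w4, but not w0 R w4.
Only transitive fails.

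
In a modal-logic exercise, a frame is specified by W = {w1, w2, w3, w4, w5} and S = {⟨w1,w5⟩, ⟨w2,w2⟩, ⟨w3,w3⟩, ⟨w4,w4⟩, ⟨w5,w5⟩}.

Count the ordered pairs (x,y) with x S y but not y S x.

1

Enumerating: (w1,w5).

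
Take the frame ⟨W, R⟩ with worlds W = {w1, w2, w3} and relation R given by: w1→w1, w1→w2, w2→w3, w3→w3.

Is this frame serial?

Yes

Serial: yes — every world has a successor (e.g. w1 R w1).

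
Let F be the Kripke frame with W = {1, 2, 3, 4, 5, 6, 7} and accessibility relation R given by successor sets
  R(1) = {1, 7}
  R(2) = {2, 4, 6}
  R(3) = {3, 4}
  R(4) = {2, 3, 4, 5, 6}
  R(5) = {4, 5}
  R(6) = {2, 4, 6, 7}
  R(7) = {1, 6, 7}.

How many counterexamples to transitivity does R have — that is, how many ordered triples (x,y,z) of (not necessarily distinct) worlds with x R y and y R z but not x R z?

Enumerating: (1,7,6), (2,4,3), (2,4,5), (2,6,7), (3,4,2), (3,4,5), (3,4,6), (4,6,7), (5,4,2), (5,4,3), (5,4,6), (6,4,3), (6,4,5), (6,7,1), (7,6,2), (7,6,4).

16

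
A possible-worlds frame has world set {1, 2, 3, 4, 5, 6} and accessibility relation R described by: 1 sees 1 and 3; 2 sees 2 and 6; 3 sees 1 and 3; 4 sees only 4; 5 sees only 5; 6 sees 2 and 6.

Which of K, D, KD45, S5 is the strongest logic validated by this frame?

S5

Serial (axiom D): yes — every world has a successor (e.g. 1 R 1).
Euclidean (axiom 5): yes — any two successors of a common world are R-related.
Transitive (axiom 4): yes — every two-step R-path is closed by a direct edge.
Reflexive (axiom T): yes — every world is R-related to itself.
So F validates K, D, KD45, S5. The strongest is S5.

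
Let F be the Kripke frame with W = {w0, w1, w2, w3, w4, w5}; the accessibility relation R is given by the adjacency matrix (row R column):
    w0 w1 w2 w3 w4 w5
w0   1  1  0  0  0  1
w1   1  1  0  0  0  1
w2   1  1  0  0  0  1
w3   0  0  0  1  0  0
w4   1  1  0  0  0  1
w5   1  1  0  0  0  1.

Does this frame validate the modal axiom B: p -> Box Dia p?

No

By correspondence theory, B is valid on a frame iff R is symmetric.
Symmetric: no — w2 R w0 but not w0 R w2.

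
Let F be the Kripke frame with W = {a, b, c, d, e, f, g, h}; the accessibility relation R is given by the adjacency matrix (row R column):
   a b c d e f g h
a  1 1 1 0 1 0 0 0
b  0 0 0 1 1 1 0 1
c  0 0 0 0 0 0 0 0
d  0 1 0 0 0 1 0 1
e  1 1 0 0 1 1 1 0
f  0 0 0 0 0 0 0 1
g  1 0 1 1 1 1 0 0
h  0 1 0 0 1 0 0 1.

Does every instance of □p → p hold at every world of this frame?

No

Axiom T corresponds to the accessibility relation being reflexive.
Reflexive: no — b is not related to itself.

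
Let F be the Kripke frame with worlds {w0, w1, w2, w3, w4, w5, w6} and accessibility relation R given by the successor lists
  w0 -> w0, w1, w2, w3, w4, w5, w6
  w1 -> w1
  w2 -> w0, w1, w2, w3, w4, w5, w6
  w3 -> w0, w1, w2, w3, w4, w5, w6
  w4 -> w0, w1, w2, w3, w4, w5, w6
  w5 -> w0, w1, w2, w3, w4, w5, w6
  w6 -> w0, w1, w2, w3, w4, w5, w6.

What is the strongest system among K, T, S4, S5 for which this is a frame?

Reflexive (axiom T): yes — every world is R-related to itself.
Transitive (axiom 4): yes — every two-step R-path is closed by a direct edge.
Euclidean (axiom 5): no — w0 R w1 and w0 R w2, but not w1 R w2.
So F validates K, T, S4; S5 would additionally require R to be Euclidean. The strongest is S4.

S4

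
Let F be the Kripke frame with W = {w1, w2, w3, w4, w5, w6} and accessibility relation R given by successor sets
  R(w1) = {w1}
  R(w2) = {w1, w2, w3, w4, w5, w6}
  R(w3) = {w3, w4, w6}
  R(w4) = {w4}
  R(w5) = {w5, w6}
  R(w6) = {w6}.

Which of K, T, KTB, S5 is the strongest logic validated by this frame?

Reflexive (axiom T): yes — every world is R-related to itself.
Symmetric (axiom B): no — w2 R w1 but not w1 R w2.
Euclidean (axiom 5): no — w2 R w1 and w2 R w3, but not w1 R w3.
So F validates K, T; KTB would additionally require R to be symmetric. The strongest is T.

T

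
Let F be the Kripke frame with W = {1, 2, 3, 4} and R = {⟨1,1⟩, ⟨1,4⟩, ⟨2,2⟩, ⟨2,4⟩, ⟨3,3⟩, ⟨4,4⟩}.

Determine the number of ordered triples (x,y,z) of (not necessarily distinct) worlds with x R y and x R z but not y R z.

2

Enumerating: (1,4,1), (2,4,2).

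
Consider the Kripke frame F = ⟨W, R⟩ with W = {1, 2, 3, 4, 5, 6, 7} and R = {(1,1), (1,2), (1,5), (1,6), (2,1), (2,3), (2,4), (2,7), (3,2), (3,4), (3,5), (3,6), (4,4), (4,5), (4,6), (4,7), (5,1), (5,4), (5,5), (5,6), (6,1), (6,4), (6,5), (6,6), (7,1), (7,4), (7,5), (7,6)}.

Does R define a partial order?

Reflexive: no — 2 is not related to itself.
Transitive: no — 1 R 2 and 2 R 3, but not 1 R 3.
Antisymmetric: no — 1 R 2 and 2 R 1 with 1 ≠ 2.
So R is not a partial order.

No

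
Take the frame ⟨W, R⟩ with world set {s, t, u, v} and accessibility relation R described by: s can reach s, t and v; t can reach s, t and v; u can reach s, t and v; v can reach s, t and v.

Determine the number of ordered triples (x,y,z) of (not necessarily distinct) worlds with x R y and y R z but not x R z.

0

R is transitive; there are no such tuples.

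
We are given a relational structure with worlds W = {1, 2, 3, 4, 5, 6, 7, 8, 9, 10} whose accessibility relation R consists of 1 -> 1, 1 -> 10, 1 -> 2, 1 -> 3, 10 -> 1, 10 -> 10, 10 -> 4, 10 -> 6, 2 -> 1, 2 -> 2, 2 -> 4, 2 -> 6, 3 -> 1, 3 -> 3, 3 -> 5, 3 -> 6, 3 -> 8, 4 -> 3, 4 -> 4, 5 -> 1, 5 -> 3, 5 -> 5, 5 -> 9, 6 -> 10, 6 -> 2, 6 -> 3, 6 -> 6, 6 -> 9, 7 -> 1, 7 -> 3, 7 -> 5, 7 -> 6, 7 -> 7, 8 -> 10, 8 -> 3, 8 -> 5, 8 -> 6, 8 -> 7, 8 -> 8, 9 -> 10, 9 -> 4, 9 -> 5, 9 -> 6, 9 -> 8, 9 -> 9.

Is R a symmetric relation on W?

No

Symmetric: no — 10 R 4 but not 4 R 10.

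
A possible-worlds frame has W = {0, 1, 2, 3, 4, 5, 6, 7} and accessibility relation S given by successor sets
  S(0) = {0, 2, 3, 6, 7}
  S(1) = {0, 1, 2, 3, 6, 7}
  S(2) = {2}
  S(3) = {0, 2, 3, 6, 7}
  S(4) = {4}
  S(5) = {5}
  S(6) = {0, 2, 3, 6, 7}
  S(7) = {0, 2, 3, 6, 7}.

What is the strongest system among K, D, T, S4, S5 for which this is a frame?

Serial (axiom D): yes — every world has a successor (e.g. 0 S 0).
Reflexive (axiom T): yes — every world is S-related to itself.
Transitive (axiom 4): yes — every two-step S-path is closed by a direct edge.
Euclidean (axiom 5): no — 0 S 2 and 0 S 3, but not 2 S 3.
So F validates K, D, T, S4; S5 would additionally require S to be Euclidean. The strongest is S4.

S4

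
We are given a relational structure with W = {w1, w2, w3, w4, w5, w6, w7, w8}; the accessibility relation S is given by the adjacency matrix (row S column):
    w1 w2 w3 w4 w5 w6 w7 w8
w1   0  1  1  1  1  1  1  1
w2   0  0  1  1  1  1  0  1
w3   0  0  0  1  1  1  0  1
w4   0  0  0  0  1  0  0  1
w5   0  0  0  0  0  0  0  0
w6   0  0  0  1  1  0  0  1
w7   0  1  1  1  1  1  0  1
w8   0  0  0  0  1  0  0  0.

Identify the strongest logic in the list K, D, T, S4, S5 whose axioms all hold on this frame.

K

Serial (axiom D): no — w5 has no S-successor.
Reflexive (axiom T): no — w1 is not related to itself.
Transitive (axiom 4): yes — every two-step S-path is closed by a direct edge.
Euclidean (axiom 5): no — w1 S w2 and w1 S w7, but not w2 S w7.
So F validates K; D would additionally require S to be serial. The strongest is K.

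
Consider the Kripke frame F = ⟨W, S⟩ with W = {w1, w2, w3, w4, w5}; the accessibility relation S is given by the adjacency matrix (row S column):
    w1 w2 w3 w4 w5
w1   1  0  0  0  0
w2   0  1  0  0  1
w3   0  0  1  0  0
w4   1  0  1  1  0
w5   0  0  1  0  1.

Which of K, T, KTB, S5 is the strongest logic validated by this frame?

Reflexive (axiom T): yes — every world is S-related to itself.
Symmetric (axiom B): no — w2 S w5 but not w5 S w2.
Euclidean (axiom 5): no — w4 S w1 and w4 S w3, but not w1 S w3.
So F validates K, T; KTB would additionally require S to be symmetric. The strongest is T.

T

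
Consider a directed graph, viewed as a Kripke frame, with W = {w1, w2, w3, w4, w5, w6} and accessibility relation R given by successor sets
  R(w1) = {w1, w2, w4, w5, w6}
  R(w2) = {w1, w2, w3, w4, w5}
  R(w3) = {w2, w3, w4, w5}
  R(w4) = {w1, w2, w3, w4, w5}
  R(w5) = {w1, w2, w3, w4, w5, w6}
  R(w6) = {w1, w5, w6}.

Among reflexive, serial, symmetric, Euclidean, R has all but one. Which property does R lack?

Euclidean

Reflexive: yes — every world is R-related to itself.
Serial: yes — every world has a successor (e.g. w1 R w1).
Symmetric: yes — every pair in R has its reverse in R.
Euclidean: no — w1 R w2 and w1 R w6, but not w2 R w6.
Only Euclidean fails.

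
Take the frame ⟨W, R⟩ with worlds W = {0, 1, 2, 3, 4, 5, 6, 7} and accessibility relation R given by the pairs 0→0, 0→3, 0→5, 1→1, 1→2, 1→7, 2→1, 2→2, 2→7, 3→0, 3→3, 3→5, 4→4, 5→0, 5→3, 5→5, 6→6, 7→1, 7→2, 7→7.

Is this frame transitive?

Yes

Transitive: yes — every two-step R-path is closed by a direct edge.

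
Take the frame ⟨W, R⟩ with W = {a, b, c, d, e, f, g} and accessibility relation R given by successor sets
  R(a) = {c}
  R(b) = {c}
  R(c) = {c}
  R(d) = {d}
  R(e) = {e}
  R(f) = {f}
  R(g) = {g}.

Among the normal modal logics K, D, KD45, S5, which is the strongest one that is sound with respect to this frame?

KD45

Serial (axiom D): yes — every world has a successor (e.g. a R c).
Euclidean (axiom 5): yes — any two successors of a common world are R-related.
Transitive (axiom 4): yes — every two-step R-path is closed by a direct edge.
Reflexive (axiom T): no — a is not related to itself.
So F validates K, D, KD45; S5 would additionally require R to be reflexive. The strongest is KD45.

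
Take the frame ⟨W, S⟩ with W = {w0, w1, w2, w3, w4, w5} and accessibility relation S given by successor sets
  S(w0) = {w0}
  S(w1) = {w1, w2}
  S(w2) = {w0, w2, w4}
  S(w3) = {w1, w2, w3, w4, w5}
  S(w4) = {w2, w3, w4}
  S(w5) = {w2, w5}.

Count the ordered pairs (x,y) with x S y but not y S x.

Enumerating: (w1,w2), (w2,w0), (w3,w1), (w3,w2), (w3,w5), (w5,w2).

6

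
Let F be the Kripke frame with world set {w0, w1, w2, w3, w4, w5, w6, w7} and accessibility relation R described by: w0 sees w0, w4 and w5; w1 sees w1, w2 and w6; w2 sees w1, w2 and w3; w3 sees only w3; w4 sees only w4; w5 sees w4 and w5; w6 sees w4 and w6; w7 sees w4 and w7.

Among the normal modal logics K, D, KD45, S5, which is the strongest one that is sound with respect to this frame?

D

Serial (axiom D): yes — every world has a successor (e.g. w0 R w0).
Euclidean (axiom 5): no — w0 R w4 and w0 R w5, but not w4 R w5.
Transitive (axiom 4): no — w1 R w2 and w2 R w3, but not w1 R w3.
Reflexive (axiom T): yes — every world is R-related to itself.
So F validates K, D; KD45 would additionally require R to be Euclidean and transitive. The strongest is D.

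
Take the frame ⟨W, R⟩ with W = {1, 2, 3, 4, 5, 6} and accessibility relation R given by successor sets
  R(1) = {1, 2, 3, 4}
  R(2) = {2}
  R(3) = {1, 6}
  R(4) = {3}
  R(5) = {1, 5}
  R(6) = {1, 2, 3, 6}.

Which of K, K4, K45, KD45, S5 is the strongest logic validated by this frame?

K

Transitive (axiom 4): no — 1 R 3 and 3 R 6, but not 1 R 6.
Euclidean (axiom 5): no — 1 R 2 and 1 R 3, but not 2 R 3.
Serial (axiom D): yes — every world has a successor (e.g. 1 R 1).
Reflexive (axiom T): no — 3 is not related to itself.
So F validates K; K4 would additionally require R to be transitive. The strongest is K.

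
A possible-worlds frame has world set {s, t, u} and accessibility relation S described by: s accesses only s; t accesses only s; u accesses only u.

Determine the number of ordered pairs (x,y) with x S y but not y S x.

Enumerating: (t,s).

1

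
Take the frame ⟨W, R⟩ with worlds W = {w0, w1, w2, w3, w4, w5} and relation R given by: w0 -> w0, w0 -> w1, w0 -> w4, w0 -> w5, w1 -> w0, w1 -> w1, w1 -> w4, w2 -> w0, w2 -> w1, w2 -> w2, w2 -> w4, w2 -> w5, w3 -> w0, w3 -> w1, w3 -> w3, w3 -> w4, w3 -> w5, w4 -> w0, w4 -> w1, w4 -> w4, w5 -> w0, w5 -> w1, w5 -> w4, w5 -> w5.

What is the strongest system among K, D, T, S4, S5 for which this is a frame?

T

Serial (axiom D): yes — every world has a successor (e.g. w0 R w0).
Reflexive (axiom T): yes — every world is R-related to itself.
Transitive (axiom 4): no — w1 R w0 and w0 R w5, but not w1 R w5.
Euclidean (axiom 5): no — w0 R w1 and w0 R w5, but not w1 R w5.
So F validates K, D, T; S4 would additionally require R to be transitive. The strongest is T.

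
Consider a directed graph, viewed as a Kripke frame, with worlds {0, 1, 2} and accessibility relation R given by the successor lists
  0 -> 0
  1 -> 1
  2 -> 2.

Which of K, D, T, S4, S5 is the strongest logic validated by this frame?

Serial (axiom D): yes — every world has a successor (e.g. 0 R 0).
Reflexive (axiom T): yes — every world is R-related to itself.
Transitive (axiom 4): yes — every two-step R-path is closed by a direct edge.
Euclidean (axiom 5): yes — any two successors of a common world are R-related.
So F validates K, D, T, S4, S5. The strongest is S5.

S5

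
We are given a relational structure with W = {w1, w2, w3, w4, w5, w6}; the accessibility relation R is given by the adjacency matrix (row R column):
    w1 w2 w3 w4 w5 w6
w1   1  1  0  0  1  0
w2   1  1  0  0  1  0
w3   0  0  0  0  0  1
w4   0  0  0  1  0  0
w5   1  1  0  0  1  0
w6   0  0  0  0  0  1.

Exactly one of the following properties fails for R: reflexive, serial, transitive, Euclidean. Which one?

reflexive

Reflexive: no — w3 is not related to itself.
Serial: yes — every world has a successor (e.g. w1 R w1).
Transitive: yes — every two-step R-path is closed by a direct edge.
Euclidean: yes — any two successors of a common world are R-related.
Only reflexive fails.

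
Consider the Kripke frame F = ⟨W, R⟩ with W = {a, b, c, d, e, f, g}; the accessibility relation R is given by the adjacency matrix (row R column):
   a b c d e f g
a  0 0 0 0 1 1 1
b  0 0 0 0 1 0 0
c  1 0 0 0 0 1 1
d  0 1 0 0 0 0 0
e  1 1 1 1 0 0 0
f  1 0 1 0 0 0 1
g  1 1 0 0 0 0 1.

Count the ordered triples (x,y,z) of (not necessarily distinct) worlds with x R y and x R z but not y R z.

Enumerating: (a,e,e), (a,e,f), (a,e,g), (a,f,e), (a,f,f), (a,g,e), (a,g,f), (b,e,e), (c,a,a), (c,f,f), (c,g,f), (d,b,b), … and 23 more.
Total: 35.

35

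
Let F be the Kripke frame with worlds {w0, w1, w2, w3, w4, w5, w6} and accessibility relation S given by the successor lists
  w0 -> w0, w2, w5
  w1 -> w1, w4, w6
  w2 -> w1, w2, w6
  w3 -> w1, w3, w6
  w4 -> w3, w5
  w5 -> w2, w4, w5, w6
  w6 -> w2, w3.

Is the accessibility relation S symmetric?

Symmetric: no — w0 S w2 but not w2 S w0.

No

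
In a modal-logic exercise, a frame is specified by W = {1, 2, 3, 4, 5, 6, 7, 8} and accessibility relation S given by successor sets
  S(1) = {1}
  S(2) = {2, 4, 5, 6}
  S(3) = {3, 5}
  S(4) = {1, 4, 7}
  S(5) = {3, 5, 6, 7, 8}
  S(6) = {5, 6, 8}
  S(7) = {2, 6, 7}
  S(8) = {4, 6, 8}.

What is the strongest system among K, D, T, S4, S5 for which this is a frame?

T

Serial (axiom D): yes — every world has a successor (e.g. 1 S 1).
Reflexive (axiom T): yes — every world is S-related to itself.
Transitive (axiom 4): no — 2 S 4 and 4 S 1, but not 2 S 1.
Euclidean (axiom 5): no — 2 S 4 and 2 S 5, but not 4 S 5.
So F validates K, D, T; S4 would additionally require S to be transitive. The strongest is T.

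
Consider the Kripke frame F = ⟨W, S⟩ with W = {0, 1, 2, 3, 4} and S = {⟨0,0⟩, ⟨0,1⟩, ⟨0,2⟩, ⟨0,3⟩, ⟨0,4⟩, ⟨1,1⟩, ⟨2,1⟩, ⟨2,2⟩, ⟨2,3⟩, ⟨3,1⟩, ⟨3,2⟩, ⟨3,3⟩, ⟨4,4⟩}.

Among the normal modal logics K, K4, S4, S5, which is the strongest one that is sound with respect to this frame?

S4

Transitive (axiom 4): yes — every two-step S-path is closed by a direct edge.
Reflexive (axiom T): yes — every world is S-related to itself.
Euclidean (axiom 5): no — 0 S 1 and 0 S 2, but not 1 S 2.
So F validates K, K4, S4; S5 would additionally require S to be Euclidean. The strongest is S4.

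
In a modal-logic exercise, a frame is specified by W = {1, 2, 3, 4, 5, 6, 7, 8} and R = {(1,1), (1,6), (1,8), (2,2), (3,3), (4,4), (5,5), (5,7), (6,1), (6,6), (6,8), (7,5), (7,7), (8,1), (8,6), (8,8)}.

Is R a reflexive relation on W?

Yes

Reflexive: yes — every world is R-related to itself.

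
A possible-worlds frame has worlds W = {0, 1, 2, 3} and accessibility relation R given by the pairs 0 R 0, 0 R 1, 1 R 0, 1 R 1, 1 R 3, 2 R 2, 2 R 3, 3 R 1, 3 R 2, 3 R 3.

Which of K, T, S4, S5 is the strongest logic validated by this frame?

T

Reflexive (axiom T): yes — every world is R-related to itself.
Transitive (axiom 4): no — 0 R 1 and 1 R 3, but not 0 R 3.
Euclidean (axiom 5): no — 1 R 0 and 1 R 3, but not 0 R 3.
So F validates K, T; S4 would additionally require R to be transitive. The strongest is T.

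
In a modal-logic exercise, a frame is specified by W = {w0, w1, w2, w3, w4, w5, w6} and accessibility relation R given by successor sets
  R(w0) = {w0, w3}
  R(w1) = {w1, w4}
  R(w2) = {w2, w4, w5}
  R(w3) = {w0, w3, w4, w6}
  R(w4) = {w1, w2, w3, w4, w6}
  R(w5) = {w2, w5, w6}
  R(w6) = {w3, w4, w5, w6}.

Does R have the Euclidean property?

No

Euclidean: no — w2 R w4 and w2 R w5, but not w4 R w5.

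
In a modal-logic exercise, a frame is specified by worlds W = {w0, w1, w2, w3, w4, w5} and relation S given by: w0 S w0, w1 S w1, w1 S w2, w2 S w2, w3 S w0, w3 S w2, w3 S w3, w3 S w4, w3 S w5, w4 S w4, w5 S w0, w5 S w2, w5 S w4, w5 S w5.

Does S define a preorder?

Reflexive: yes — every world is S-related to itself.
Transitive: yes — every two-step S-path is closed by a direct edge.
So S is a preorder.

Yes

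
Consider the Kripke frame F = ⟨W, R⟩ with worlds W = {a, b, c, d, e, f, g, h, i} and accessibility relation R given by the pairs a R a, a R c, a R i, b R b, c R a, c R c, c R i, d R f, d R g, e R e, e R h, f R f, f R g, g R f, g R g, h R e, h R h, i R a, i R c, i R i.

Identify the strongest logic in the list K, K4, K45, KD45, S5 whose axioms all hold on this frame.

Transitive (axiom 4): yes — every two-step R-path is closed by a direct edge.
Euclidean (axiom 5): yes — any two successors of a common world are R-related.
Serial (axiom D): yes — every world has a successor (e.g. a R a).
Reflexive (axiom T): no — d is not related to itself.
So F validates K, K4, K45, KD45; S5 would additionally require R to be reflexive. The strongest is KD45.

KD45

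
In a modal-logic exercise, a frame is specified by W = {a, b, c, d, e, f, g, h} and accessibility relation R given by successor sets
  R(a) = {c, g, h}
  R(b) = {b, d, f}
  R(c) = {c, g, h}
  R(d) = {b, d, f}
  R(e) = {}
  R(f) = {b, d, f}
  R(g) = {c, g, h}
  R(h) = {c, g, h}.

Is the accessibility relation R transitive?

Yes

Transitive: yes — every two-step R-path is closed by a direct edge.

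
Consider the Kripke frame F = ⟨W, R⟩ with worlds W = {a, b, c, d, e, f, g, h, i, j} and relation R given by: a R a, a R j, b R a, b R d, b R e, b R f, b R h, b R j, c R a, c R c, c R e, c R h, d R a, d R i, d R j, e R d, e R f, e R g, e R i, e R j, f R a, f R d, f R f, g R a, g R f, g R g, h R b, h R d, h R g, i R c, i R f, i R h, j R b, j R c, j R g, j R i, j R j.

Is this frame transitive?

No

Transitive: no — a R j and j R b, but not a R b.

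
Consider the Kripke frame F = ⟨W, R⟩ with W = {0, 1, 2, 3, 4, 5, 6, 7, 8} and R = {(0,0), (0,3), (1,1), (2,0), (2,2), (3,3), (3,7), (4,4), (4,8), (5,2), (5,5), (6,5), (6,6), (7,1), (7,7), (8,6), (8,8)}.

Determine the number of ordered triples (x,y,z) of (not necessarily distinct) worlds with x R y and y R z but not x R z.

7

Enumerating: (0,3,7), (2,0,3), (3,7,1), (4,8,6), (5,2,0), (6,5,2), (8,6,5).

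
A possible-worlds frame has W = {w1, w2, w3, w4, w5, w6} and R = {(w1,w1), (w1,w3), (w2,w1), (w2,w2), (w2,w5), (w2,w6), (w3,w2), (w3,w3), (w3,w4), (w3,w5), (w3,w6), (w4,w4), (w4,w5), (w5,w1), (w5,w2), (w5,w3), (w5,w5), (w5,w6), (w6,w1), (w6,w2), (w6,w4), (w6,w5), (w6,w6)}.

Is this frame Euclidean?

No

Euclidean: no — w2 R w1 and w2 R w5, but not w1 R w5.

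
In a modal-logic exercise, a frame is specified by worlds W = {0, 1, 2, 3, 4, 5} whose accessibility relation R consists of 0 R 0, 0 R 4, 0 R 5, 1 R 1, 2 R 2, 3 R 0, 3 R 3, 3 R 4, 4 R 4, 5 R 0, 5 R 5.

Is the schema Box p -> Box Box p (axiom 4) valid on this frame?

By correspondence theory, 4 is valid on a frame iff R is transitive.
Transitive: no — 3 R 0 and 0 R 5, but not 3 R 5.

No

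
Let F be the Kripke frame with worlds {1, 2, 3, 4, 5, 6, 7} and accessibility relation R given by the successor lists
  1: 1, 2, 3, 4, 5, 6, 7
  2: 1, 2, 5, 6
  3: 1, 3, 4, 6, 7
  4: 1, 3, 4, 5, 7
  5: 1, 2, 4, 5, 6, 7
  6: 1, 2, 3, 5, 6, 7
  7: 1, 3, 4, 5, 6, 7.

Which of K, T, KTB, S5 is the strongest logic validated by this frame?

KTB

Reflexive (axiom T): yes — every world is R-related to itself.
Symmetric (axiom B): yes — every pair in R has its reverse in R.
Euclidean (axiom 5): no — 1 R 2 and 1 R 3, but not 2 R 3.
So F validates K, T, KTB; S5 would additionally require R to be Euclidean. The strongest is KTB.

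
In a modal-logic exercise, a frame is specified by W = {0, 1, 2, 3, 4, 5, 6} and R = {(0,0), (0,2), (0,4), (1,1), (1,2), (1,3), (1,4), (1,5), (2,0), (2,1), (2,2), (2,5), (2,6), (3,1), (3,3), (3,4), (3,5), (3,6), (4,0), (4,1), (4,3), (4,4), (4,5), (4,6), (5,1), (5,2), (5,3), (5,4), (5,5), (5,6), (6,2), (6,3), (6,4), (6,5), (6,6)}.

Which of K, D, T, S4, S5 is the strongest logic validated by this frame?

T

Serial (axiom D): yes — every world has a successor (e.g. 0 R 0).
Reflexive (axiom T): yes — every world is R-related to itself.
Transitive (axiom 4): no — 0 R 2 and 2 R 1, but not 0 R 1.
Euclidean (axiom 5): no — 0 R 2 and 0 R 4, but not 2 R 4.
So F validates K, D, T; S4 would additionally require R to be transitive. The strongest is T.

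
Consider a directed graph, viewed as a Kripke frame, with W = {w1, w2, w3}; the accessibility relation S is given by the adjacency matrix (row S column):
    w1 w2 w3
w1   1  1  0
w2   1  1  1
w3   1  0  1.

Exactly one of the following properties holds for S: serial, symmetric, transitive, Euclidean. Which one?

serial

Serial: yes — every world has a successor (e.g. w1 S w1).
Symmetric: no — w2 S w3 but not w3 S w2.
Transitive: no — w1 S w2 and w2 S w3, but not w1 S w3.
Euclidean: no — w2 S w1 and w2 S w3, but not w1 S w3.
Only serial holds.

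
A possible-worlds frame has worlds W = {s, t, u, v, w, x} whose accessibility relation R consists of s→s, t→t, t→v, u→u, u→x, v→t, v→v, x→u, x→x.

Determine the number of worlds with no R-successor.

1

Enumerating: w.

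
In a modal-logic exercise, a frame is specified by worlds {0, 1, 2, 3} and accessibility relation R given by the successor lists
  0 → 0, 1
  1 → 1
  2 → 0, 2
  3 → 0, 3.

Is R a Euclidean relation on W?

No

Euclidean: no — 0 R 1 and 0 R 0, but not 1 R 0.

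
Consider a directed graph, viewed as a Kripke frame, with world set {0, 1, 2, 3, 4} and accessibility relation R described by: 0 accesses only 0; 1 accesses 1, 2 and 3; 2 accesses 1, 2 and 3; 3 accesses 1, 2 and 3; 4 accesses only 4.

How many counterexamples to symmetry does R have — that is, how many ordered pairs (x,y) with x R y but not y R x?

R is symmetric; there are no such tuples.

0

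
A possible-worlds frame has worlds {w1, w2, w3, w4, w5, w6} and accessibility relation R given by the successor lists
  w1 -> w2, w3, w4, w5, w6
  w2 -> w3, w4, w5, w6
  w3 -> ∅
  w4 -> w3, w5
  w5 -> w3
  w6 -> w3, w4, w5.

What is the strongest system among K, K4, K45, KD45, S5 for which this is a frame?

K4

Transitive (axiom 4): yes — every two-step R-path is closed by a direct edge.
Euclidean (axiom 5): no — w1 R w3 and w1 R w2, but not w3 R w2.
Serial (axiom D): no — w3 has no R-successor.
Reflexive (axiom T): no — w1 is not related to itself.
So F validates K, K4; K45 would additionally require R to be Euclidean. The strongest is K4.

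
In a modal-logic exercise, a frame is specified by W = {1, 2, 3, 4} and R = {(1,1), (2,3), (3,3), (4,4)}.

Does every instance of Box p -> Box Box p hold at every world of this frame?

Yes

Axiom 4 corresponds to the accessibility relation being transitive.
Transitive: yes — every two-step R-path is closed by a direct edge.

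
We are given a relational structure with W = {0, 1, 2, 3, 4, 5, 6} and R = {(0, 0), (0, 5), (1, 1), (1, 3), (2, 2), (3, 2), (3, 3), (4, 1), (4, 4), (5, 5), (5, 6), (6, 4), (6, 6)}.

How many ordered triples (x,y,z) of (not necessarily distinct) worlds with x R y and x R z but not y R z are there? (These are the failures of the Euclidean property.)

6

Enumerating: (0,5,0), (1,3,1), (3,2,3), (4,1,4), (5,6,5), (6,4,6).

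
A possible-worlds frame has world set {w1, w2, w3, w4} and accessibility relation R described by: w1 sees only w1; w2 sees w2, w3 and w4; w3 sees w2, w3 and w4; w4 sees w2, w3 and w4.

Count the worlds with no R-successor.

R is serial; there are no such worlds.

0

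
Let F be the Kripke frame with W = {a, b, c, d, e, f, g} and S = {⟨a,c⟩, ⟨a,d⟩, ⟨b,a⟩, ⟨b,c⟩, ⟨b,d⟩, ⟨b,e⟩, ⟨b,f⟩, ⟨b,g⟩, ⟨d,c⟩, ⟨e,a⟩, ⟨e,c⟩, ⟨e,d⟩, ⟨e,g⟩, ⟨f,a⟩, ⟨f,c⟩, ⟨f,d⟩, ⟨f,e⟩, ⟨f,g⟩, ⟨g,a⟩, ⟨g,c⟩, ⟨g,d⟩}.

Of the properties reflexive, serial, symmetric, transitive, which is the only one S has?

Reflexive: no — a is not related to itself.
Serial: no — c has no S-successor.
Symmetric: no — a S c but not c S a.
Transitive: yes — every two-step S-path is closed by a direct edge.
Only transitive holds.

transitive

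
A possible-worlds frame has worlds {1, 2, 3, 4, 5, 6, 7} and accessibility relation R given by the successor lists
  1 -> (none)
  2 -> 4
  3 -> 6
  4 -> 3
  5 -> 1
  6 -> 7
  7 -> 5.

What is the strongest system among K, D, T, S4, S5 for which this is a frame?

K

Serial (axiom D): no — 1 has no R-successor.
Reflexive (axiom T): no — 1 is not related to itself.
Transitive (axiom 4): no — 2 R 4 and 4 R 3, but not 2 R 3.
Euclidean (axiom 5): no — 2 R 4 and 2 R 4, but not 4 R 4.
So F validates K; D would additionally require R to be serial. The strongest is K.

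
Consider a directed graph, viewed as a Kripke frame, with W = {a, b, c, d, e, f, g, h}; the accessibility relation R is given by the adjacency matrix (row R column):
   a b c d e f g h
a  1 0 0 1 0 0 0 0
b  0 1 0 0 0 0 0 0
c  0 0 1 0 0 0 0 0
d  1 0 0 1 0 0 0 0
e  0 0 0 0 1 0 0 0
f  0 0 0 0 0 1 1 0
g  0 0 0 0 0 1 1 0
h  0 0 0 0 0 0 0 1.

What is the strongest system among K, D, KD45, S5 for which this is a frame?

S5

Serial (axiom D): yes — every world has a successor (e.g. a R a).
Euclidean (axiom 5): yes — any two successors of a common world are R-related.
Transitive (axiom 4): yes — every two-step R-path is closed by a direct edge.
Reflexive (axiom T): yes — every world is R-related to itself.
So F validates K, D, KD45, S5. The strongest is S5.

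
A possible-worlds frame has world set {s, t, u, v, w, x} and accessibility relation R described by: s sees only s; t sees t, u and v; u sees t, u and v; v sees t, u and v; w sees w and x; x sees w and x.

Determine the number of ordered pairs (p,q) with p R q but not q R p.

R is symmetric; there are no such tuples.

0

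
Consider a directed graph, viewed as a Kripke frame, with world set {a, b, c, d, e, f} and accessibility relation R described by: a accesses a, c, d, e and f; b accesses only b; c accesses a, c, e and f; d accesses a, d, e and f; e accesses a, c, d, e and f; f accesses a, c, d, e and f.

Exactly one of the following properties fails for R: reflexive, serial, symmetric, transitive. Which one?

transitive

Reflexive: yes — every world is R-related to itself.
Serial: yes — every world has a successor (e.g. a R a).
Symmetric: yes — every pair in R has its reverse in R.
Transitive: no — c R a and a R d, but not c R d.
Only transitive fails.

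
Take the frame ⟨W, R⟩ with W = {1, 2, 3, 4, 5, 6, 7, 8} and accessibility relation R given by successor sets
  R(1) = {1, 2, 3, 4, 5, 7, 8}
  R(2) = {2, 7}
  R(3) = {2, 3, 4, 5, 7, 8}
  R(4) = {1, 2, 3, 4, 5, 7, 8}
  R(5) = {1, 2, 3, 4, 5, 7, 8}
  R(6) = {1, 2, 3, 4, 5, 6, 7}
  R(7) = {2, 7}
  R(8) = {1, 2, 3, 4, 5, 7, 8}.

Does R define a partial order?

Reflexive: yes — every world is R-related to itself.
Transitive: no — 3 R 4 and 4 R 1, but not 3 R 1.
Antisymmetric: no — 1 R 4 and 4 R 1 with 1 ≠ 4.
So R is not a partial order.

No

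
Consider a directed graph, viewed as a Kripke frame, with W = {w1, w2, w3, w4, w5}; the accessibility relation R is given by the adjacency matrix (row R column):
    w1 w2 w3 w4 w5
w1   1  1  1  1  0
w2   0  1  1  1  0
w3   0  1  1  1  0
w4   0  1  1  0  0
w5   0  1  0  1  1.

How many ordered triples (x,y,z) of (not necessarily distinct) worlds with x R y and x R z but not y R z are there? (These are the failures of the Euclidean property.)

Enumerating: (w1,w2,w1), (w1,w3,w1), (w1,w4,w1), (w1,w4,w4), (w2,w4,w4), (w3,w4,w4), (w5,w2,w5), (w5,w4,w4), (w5,w4,w5).

9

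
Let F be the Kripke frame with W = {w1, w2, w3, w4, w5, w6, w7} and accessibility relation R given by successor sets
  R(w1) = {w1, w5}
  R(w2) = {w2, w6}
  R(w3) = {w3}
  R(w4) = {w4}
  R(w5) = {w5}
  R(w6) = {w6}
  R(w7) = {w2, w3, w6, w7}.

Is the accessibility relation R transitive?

Yes

Transitive: yes — every two-step R-path is closed by a direct edge.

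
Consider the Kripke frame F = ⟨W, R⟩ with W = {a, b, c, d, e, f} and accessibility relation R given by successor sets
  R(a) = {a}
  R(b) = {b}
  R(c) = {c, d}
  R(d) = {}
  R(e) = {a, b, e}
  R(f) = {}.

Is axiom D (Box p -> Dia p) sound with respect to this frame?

No

Axiom D corresponds to the accessibility relation being serial.
Serial: no — d has no R-successor.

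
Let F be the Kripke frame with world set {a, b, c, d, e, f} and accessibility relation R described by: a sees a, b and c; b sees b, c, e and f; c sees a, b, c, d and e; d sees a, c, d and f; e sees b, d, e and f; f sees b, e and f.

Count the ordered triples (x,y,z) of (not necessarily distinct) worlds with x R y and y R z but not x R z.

Enumerating: (a,b,e), (a,b,f), (a,c,d), (a,c,e), (b,c,a), (b,c,d), (b,e,d), (c,b,f), (c,d,f), (c,e,f), (d,a,b), (d,c,b), … and 8 more.
Total: 20.

20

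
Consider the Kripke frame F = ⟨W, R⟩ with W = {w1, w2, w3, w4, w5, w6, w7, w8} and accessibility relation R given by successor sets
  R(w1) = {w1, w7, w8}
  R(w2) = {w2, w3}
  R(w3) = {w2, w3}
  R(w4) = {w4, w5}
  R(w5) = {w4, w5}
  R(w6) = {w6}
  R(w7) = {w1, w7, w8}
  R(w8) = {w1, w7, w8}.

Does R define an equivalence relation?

Reflexive: yes — every world is R-related to itself.
Symmetric: yes — every pair in R has its reverse in R.
Transitive: yes — every two-step R-path is closed by a direct edge.
So R is an equivalence relation.

Yes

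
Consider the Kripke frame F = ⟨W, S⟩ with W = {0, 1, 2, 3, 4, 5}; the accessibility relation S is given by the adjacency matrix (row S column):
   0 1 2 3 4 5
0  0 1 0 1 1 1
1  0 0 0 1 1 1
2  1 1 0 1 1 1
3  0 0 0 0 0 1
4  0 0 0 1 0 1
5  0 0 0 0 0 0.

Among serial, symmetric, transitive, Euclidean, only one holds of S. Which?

transitive

Serial: no — 5 has no S-successor.
Symmetric: no — 0 S 1 but not 1 S 0.
Transitive: yes — every two-step S-path is closed by a direct edge.
Euclidean: no — 0 S 3 and 0 S 1, but not 3 S 1.
Only transitive holds.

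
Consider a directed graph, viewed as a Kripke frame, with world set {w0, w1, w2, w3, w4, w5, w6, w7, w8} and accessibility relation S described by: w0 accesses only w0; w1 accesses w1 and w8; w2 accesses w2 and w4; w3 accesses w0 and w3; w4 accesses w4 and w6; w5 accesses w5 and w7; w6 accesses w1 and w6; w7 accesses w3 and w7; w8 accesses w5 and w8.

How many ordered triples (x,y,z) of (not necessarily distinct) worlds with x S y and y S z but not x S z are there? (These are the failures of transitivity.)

7

Enumerating: (w1,w8,w5), (w2,w4,w6), (w4,w6,w1), (w5,w7,w3), (w6,w1,w8), (w7,w3,w0), (w8,w5,w7).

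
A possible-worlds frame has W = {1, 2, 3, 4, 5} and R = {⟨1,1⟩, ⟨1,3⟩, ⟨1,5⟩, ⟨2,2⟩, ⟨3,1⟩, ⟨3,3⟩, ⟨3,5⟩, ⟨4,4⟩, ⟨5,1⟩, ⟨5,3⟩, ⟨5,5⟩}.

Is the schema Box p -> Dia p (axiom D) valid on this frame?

Yes

Axiom D corresponds to the accessibility relation being serial.
Serial: yes — every world has a successor (e.g. 1 R 1).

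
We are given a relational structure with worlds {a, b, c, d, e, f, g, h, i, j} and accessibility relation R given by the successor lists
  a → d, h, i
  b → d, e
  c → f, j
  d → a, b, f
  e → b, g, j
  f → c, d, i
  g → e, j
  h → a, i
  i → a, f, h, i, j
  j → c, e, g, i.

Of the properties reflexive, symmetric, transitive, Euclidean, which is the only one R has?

Reflexive: no — a is not related to itself.
Symmetric: yes — every pair in R has its reverse in R.
Transitive: no — a R d and d R b, but not a R b.
Euclidean: no — a R d and a R h, but not d R h.
Only symmetric holds.

symmetric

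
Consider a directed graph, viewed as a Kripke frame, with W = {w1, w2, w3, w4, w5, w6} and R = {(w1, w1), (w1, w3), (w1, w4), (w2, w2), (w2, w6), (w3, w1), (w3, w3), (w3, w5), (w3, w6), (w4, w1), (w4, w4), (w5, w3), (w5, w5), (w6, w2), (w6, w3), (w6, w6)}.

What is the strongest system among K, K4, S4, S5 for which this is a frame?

K

Transitive (axiom 4): no — w1 R w3 and w3 R w5, but not w1 R w5.
Reflexive (axiom T): yes — every world is R-related to itself.
Euclidean (axiom 5): no — w1 R w3 and w1 R w4, but not w3 R w4.
So F validates K; K4 would additionally require R to be transitive. The strongest is K.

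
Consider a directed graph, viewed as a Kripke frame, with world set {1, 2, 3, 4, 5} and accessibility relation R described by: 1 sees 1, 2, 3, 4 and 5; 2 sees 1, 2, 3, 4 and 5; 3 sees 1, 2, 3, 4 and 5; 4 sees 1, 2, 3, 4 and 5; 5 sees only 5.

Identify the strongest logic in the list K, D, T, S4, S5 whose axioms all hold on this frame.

Serial (axiom D): yes — every world has a successor (e.g. 1 R 1).
Reflexive (axiom T): yes — every world is R-related to itself.
Transitive (axiom 4): yes — every two-step R-path is closed by a direct edge.
Euclidean (axiom 5): no — 1 R 5 and 1 R 2, but not 5 R 2.
So F validates K, D, T, S4; S5 would additionally require R to be Euclidean. The strongest is S4.

S4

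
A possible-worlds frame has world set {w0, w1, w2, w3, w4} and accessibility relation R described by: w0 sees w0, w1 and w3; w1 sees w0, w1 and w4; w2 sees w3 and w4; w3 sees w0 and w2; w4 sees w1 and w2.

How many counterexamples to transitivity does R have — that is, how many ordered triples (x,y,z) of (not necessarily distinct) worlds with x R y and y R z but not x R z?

16

Enumerating: (w0,w1,w4), (w0,w3,w2), (w1,w0,w3), (w1,w4,w2), (w2,w3,w0), (w2,w3,w2), (w2,w4,w1), (w2,w4,w2), (w3,w0,w1), (w3,w0,w3), (w3,w2,w3), (w3,w2,w4), (w4,w1,w0), (w4,w1,w4), (w4,w2,w3), (w4,w2,w4).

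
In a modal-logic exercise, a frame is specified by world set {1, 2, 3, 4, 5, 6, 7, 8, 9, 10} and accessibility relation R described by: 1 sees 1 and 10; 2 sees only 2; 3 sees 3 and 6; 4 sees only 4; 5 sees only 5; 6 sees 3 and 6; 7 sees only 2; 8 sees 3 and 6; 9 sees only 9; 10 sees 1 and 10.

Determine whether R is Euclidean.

Yes

Euclidean: yes — any two successors of a common world are R-related.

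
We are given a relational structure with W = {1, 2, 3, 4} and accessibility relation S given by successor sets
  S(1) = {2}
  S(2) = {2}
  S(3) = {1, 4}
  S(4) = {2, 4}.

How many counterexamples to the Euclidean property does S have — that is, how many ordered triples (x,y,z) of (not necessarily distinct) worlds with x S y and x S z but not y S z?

Enumerating: (3,1,1), (3,1,4), (3,4,1), (4,2,4).

4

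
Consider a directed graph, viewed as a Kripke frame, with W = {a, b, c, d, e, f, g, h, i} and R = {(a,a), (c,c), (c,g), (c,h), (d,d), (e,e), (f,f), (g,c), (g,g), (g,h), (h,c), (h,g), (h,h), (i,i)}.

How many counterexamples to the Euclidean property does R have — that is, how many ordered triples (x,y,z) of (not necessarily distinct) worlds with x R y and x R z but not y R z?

0

R is Euclidean; there are no such tuples.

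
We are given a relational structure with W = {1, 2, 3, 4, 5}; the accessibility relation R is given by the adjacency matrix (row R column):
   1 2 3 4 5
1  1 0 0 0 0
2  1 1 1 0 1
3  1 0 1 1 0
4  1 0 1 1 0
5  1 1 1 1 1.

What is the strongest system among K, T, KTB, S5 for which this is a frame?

T

Reflexive (axiom T): yes — every world is R-related to itself.
Symmetric (axiom B): no — 2 R 1 but not 1 R 2.
Euclidean (axiom 5): no — 2 R 1 and 2 R 3, but not 1 R 3.
So F validates K, T; KTB would additionally require R to be symmetric. The strongest is T.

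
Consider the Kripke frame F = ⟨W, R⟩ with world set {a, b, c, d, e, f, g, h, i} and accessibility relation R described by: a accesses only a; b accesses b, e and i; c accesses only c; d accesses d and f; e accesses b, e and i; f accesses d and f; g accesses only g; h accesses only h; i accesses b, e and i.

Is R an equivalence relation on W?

Reflexive: yes — every world is R-related to itself.
Symmetric: yes — every pair in R has its reverse in R.
Transitive: yes — every two-step R-path is closed by a direct edge.
So R is an equivalence relation.

Yes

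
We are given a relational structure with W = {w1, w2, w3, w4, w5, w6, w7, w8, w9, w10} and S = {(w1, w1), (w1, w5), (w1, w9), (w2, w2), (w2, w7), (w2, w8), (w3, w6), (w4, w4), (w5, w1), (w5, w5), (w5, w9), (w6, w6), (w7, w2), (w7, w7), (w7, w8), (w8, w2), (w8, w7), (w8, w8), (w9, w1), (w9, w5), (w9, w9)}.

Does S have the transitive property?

Yes

Transitive: yes — every two-step S-path is closed by a direct edge.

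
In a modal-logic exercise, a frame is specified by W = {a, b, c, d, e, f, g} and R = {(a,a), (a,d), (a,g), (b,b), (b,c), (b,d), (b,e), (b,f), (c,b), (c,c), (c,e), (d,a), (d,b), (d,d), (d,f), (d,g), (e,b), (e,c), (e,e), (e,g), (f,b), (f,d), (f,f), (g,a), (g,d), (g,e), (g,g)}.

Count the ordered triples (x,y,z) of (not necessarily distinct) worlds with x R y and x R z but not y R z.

Enumerating: (b,c,d), (b,c,f), (b,d,c), (b,d,e), (b,e,d), (b,e,f), (b,f,c), (b,f,e), (d,a,b), (d,a,f), (d,b,a), (d,b,g), … and 12 more.
Total: 24.

24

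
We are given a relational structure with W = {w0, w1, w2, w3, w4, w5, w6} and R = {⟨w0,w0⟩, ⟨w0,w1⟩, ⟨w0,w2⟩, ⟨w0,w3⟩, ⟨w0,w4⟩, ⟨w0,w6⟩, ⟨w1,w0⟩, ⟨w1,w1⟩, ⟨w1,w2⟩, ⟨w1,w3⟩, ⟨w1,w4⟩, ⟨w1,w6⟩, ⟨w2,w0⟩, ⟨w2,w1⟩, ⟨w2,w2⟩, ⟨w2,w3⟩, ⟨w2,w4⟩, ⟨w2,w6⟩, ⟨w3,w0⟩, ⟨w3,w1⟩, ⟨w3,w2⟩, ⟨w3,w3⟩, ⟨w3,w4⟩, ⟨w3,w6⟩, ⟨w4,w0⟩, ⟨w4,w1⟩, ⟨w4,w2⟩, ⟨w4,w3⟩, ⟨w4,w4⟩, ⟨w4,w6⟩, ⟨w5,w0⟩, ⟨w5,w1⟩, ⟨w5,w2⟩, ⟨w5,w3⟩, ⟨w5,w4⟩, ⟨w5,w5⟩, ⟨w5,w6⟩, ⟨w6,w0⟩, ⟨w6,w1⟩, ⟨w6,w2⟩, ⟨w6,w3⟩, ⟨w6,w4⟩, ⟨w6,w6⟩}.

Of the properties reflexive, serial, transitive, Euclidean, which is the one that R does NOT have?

Reflexive: yes — every world is R-related to itself.
Serial: yes — every world has a successor (e.g. w0 R w0).
Transitive: yes — every two-step R-path is closed by a direct edge.
Euclidean: no — w5 R w0 and w5 R w5, but not w0 R w5.
Only Euclidean fails.

Euclidean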